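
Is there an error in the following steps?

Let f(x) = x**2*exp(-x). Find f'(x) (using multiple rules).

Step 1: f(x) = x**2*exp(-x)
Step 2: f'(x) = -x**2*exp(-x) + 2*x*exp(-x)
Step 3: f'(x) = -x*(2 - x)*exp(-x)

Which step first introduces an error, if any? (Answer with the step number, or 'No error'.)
Step 3

Step 3 is incorrect due to a sign flip.
The step shows: -x*(2 - x)*exp(-x)
The correct value should be: x*(2 - x)*exp(-x)

Explanation: The sign of the whole expression was flipped: the term x*(2 - x)*exp(-x) was incorrectly written as -x*(2 - x)*exp(-x)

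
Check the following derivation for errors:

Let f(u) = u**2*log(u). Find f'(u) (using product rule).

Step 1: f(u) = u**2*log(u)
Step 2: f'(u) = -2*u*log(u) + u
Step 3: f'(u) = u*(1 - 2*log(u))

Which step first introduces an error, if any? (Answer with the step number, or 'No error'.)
Step 2

Step 2 is incorrect due to a sign flip.
The step shows: -2*u*log(u) + u
The correct value should be: 2*u*log(u) + u

Explanation: The sign of one term was flipped: the term 2*u*log(u) was incorrectly written as -2*u*log(u)
The later steps are derived from this incorrect expression, so the error originates in Step 2.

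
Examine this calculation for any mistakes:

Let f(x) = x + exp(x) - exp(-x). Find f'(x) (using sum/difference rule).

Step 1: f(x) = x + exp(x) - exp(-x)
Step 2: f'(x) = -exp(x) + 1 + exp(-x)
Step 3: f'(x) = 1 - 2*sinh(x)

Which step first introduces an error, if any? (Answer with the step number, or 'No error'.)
Step 2

Step 2 is incorrect due to a sign flip.
The step shows: -exp(x) + 1 + exp(-x)
The correct value should be: exp(x) + 1 + exp(-x)

Explanation: The sign of one term was flipped: the term exp(x) was incorrectly written as -exp(x)
The later steps are derived from this incorrect expression, so the error originates in Step 2.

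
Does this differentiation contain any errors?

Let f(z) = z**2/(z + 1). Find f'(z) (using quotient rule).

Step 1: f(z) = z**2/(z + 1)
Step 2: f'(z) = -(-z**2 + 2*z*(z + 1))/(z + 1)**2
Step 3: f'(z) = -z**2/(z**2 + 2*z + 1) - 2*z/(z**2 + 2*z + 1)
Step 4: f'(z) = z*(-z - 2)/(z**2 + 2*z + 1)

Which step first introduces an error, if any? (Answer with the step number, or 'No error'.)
Step 2

Step 2 is incorrect due to a sign flip.
The step shows: -(-z**2 + 2*z*(z + 1))/(z + 1)**2
The correct value should be: (-z**2 + 2*z*(z + 1))/(z + 1)**2

Explanation: The sign of the whole expression was flipped: the term (-z**2 + 2*z*(z + 1))/(z + 1)**2 was incorrectly written as -(-z**2 + 2*z*(z + 1))/(z + 1)**2
The later steps are derived from this incorrect expression, so the error originates in Step 2.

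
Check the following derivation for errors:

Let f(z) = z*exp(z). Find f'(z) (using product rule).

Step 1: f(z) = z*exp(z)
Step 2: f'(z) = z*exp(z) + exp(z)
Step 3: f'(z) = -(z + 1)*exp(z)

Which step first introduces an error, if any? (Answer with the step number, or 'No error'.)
Step 3

Step 3 is incorrect due to a sign flip.
The step shows: -(z + 1)*exp(z)
The correct value should be: (z + 1)*exp(z)

Explanation: The sign of the whole expression was flipped: the term (z + 1)*exp(z) was incorrectly written as -(z + 1)*exp(z)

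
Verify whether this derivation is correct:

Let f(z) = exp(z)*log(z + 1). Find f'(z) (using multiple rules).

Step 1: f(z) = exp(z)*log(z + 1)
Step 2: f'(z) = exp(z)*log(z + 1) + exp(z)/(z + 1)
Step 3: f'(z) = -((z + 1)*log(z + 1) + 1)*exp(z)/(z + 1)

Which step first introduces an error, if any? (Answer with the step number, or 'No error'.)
Step 3

Step 3 is incorrect due to a sign flip.
The step shows: -((z + 1)*log(z + 1) + 1)*exp(z)/(z + 1)
The correct value should be: ((z + 1)*log(z + 1) + 1)*exp(z)/(z + 1)

Explanation: The sign of the whole expression was flipped: the term ((z + 1)*log(z + 1) + 1)*exp(z)/(z + 1) was incorrectly written as -((z + 1)*log(z + 1) + 1)*exp(z)/(z + 1)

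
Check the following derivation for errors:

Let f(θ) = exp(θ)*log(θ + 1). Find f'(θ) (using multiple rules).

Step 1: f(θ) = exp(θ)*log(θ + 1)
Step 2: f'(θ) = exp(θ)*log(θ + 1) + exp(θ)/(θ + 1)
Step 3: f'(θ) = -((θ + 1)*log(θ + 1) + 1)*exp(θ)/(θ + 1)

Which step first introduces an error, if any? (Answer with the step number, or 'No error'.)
Step 3

Step 3 is incorrect due to a sign flip.
The step shows: -((θ + 1)*log(θ + 1) + 1)*exp(θ)/(θ + 1)
The correct value should be: ((θ + 1)*log(θ + 1) + 1)*exp(θ)/(θ + 1)

Explanation: The sign of the whole expression was flipped: the term ((θ + 1)*log(θ + 1) + 1)*exp(θ)/(θ + 1) was incorrectly written as -((θ + 1)*log(θ + 1) + 1)*exp(θ)/(θ + 1)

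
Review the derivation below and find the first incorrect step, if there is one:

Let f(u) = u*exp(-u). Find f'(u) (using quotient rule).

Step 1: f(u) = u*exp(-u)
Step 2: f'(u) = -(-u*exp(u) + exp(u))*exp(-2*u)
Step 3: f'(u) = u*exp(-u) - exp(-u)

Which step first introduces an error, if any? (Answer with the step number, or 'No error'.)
Step 2

Step 2 is incorrect due to a sign flip.
The step shows: -(-u*exp(u) + exp(u))*exp(-2*u)
The correct value should be: (-u*exp(u) + exp(u))*exp(-2*u)

Explanation: The sign of the whole expression was flipped: the term (-u*exp(u) + exp(u))*exp(-2*u) was incorrectly written as -(-u*exp(u) + exp(u))*exp(-2*u)
The later steps are derived from this incorrect expression, so the error originates in Step 2.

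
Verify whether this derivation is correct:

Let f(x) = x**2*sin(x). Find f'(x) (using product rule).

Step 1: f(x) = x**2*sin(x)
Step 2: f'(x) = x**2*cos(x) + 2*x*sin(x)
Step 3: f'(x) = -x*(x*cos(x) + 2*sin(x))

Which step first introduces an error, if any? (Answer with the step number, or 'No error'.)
Step 3

Step 3 is incorrect due to a sign flip.
The step shows: -x*(x*cos(x) + 2*sin(x))
The correct value should be: x*(x*cos(x) + 2*sin(x))

Explanation: The sign of the whole expression was flipped: the term x*(x*cos(x) + 2*sin(x)) was incorrectly written as -x*(x*cos(x) + 2*sin(x))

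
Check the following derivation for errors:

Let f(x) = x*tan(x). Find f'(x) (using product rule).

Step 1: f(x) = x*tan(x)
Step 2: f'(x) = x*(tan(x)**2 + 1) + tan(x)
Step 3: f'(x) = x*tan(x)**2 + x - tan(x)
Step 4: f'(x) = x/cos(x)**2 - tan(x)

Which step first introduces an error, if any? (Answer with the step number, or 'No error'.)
Step 3

Step 3 is incorrect due to a sign flip.
The step shows: x*tan(x)**2 + x - tan(x)
The correct value should be: x*tan(x)**2 + x + tan(x)

Explanation: The sign of one term was flipped: the term tan(x) was incorrectly written as -tan(x)
The later steps are derived from this incorrect expression, so the error originates in Step 3.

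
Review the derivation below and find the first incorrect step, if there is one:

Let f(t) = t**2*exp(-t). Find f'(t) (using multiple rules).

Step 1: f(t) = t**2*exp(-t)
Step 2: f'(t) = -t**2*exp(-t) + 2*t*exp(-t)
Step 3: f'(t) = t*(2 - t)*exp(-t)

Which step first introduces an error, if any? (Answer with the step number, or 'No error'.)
No error

All steps in this derivation are correct.
The final answer f'(t) = t*(2 - t)*exp(-t) is valid.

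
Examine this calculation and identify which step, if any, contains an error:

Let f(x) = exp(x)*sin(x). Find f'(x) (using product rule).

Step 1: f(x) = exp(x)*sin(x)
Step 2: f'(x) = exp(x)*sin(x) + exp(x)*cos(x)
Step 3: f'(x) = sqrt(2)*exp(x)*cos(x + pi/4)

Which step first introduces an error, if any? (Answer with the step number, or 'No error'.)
Step 3

Step 3 is incorrect due to a wrong trig function.
The step shows: sqrt(2)*exp(x)*cos(x + pi/4)
The correct value should be: sqrt(2)*exp(x)*sin(x + pi/4)

Explanation: sin(x + pi/4) was incorrectly written as cos(x + pi/4): the term sqrt(2)*exp(x)*sin(x + pi/4) was incorrectly written as sqrt(2)*exp(x)*cos(x + pi/4)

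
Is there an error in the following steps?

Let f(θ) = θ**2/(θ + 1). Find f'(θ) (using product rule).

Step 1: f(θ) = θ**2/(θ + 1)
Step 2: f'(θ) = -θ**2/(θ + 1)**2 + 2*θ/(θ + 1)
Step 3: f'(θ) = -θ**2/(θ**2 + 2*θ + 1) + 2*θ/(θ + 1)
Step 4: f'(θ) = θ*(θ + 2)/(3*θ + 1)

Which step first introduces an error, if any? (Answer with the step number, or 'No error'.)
Step 4

Step 4 is incorrect due to a wrong exponent.
The step shows: θ*(θ + 2)/(3*θ + 1)
The correct value should be: θ*(θ + 2)/(θ**2 + 2*θ + 1)

Explanation: The exponent 2 on θ was incorrectly written as 1: the term θ*(θ + 2)/(θ**2 + 2*θ + 1) was incorrectly written as θ*(θ + 2)/(3*θ + 1)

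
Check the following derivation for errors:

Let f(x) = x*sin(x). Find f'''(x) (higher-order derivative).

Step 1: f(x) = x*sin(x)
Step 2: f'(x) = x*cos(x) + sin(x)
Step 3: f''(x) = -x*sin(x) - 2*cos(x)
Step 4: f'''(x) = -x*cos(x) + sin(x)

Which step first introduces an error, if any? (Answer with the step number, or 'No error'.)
Step 3

Step 3 is incorrect due to a sign flip.
The step shows: -x*sin(x) - 2*cos(x)
The correct value should be: -x*sin(x) + 2*cos(x)

Explanation: The sign of one term was flipped: the term 2*cos(x) was incorrectly written as -2*cos(x)
The later steps are derived from this incorrect expression, so the error originates in Step 3.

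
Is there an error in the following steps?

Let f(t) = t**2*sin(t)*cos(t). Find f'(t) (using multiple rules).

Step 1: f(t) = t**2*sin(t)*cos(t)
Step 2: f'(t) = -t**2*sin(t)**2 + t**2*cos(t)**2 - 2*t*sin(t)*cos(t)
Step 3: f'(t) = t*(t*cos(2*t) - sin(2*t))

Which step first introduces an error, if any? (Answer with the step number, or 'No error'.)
Step 2

Step 2 is incorrect due to a sign flip.
The step shows: -t**2*sin(t)**2 + t**2*cos(t)**2 - 2*t*sin(t)*cos(t)
The correct value should be: -t**2*sin(t)**2 + t**2*cos(t)**2 + 2*t*sin(t)*cos(t)

Explanation: The sign of one term was flipped: the term 2*t*sin(t)*cos(t) was incorrectly written as -2*t*sin(t)*cos(t)
The later steps are derived from this incorrect expression, so the error originates in Step 2.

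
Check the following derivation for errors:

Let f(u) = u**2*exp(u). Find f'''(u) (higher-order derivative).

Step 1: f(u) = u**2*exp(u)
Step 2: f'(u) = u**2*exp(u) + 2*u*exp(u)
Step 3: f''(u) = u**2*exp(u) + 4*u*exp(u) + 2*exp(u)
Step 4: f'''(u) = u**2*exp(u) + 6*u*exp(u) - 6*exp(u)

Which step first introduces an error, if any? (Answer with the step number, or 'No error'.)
Step 4

Step 4 is incorrect due to a sign flip.
The step shows: u**2*exp(u) + 6*u*exp(u) - 6*exp(u)
The correct value should be: u**2*exp(u) + 6*u*exp(u) + 6*exp(u)

Explanation: The sign of one term was flipped: the term 6*exp(u) was incorrectly written as -6*exp(u)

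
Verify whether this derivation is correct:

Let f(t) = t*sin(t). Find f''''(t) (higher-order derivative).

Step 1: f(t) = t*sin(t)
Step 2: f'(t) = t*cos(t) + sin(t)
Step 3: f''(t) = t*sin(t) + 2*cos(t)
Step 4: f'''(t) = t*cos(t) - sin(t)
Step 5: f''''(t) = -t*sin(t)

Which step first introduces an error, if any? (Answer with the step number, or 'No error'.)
Step 3

Step 3 is incorrect due to a sign flip.
The step shows: t*sin(t) + 2*cos(t)
The correct value should be: -t*sin(t) + 2*cos(t)

Explanation: The sign of one term was flipped: the term -t*sin(t) was incorrectly written as t*sin(t)
The later steps are derived from this incorrect expression, so the error originates in Step 3.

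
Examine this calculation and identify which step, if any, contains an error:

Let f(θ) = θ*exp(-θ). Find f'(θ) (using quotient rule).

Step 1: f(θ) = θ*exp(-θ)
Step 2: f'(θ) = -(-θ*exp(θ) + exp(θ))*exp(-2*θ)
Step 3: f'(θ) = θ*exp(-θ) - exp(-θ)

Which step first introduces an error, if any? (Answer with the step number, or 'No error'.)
Step 2

Step 2 is incorrect due to a sign flip.
The step shows: -(-θ*exp(θ) + exp(θ))*exp(-2*θ)
The correct value should be: (-θ*exp(θ) + exp(θ))*exp(-2*θ)

Explanation: The sign of the whole expression was flipped: the term (-θ*exp(θ) + exp(θ))*exp(-2*θ) was incorrectly written as -(-θ*exp(θ) + exp(θ))*exp(-2*θ)
The later steps are derived from this incorrect expression, so the error originates in Step 2.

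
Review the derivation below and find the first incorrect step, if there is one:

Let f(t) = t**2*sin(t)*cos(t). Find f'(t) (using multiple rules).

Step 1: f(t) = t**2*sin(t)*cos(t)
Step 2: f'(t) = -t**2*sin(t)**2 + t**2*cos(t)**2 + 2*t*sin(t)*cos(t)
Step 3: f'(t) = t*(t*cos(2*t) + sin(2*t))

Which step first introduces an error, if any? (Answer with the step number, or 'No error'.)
No error

All steps in this derivation are correct.
The final answer f'(t) = t*(t*cos(2*t) + sin(2*t)) is valid.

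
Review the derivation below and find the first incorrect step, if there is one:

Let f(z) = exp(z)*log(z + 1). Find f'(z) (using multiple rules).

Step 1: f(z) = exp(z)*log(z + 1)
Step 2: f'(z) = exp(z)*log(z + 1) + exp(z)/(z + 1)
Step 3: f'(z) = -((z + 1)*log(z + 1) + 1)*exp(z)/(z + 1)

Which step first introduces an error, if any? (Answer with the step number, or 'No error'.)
Step 3

Step 3 is incorrect due to a sign flip.
The step shows: -((z + 1)*log(z + 1) + 1)*exp(z)/(z + 1)
The correct value should be: ((z + 1)*log(z + 1) + 1)*exp(z)/(z + 1)

Explanation: The sign of the whole expression was flipped: the term ((z + 1)*log(z + 1) + 1)*exp(z)/(z + 1) was incorrectly written as -((z + 1)*log(z + 1) + 1)*exp(z)/(z + 1)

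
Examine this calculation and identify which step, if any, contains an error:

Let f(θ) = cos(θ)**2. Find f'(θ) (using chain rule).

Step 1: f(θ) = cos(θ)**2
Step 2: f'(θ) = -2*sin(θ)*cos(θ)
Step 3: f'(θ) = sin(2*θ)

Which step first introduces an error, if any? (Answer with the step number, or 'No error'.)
Step 3

Step 3 is incorrect due to a sign flip.
The step shows: sin(2*θ)
The correct value should be: -sin(2*θ)

Explanation: The sign of the whole expression was flipped: the term -sin(2*θ) was incorrectly written as sin(2*θ)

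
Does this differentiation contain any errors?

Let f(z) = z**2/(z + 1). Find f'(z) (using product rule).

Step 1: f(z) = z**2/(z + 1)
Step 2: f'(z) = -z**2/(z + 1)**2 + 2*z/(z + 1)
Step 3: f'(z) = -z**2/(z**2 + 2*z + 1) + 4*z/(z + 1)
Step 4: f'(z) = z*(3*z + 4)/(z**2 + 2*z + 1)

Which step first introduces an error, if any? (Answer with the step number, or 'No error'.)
Step 3

Step 3 is incorrect due to a wrong coefficient.
The step shows: -z**2/(z**2 + 2*z + 1) + 4*z/(z + 1)
The correct value should be: -z**2/(z**2 + 2*z + 1) + 2*z/(z + 1)

Explanation: The coefficient 2 was incorrectly written as 4: the term 2*z/(z + 1) was incorrectly written as 4*z/(z + 1)
The later steps are derived from this incorrect expression, so the error originates in Step 3.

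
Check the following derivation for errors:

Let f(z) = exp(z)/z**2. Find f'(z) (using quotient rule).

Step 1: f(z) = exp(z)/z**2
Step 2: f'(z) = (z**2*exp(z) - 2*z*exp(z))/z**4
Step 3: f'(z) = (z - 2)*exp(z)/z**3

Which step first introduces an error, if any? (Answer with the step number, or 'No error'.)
No error

All steps in this derivation are correct.
The final answer f'(z) = (z - 2)*exp(z)/z**3 is valid.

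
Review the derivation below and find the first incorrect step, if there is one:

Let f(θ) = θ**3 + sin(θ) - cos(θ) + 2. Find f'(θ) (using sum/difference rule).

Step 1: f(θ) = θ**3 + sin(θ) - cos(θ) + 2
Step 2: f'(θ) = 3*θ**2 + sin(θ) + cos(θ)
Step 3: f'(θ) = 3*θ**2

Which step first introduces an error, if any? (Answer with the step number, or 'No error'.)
Step 3

Step 3 is incorrect due to a dropped term.
The step shows: 3*θ**2
The correct value should be: 3*θ**2 + sqrt(2)*sin(θ + pi/4)

Explanation: A term was dropped: the term sqrt(2)*sin(θ + pi/4) was incorrectly omitted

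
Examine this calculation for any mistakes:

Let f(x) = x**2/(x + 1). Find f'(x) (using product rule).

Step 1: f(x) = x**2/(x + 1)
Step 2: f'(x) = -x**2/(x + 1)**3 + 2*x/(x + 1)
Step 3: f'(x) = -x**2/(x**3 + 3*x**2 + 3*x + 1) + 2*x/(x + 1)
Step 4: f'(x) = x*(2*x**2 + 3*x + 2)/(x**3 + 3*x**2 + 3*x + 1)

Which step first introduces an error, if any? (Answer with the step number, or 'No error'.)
Step 2

Step 2 is incorrect due to a wrong exponent.
The step shows: -x**2/(x + 1)**3 + 2*x/(x + 1)
The correct value should be: -x**2/(x + 1)**2 + 2*x/(x + 1)

Explanation: The exponent -2 on x + 1 was incorrectly written as -3: the term -x**2/(x + 1)**2 was incorrectly written as -x**2/(x + 1)**3
The later steps are derived from this incorrect expression, so the error originates in Step 2.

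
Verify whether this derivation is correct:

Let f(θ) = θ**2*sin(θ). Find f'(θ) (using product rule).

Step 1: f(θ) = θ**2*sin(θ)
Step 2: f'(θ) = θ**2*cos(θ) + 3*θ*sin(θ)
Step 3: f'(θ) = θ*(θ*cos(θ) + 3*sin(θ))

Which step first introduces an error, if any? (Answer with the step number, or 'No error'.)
Step 2

Step 2 is incorrect due to a wrong coefficient.
The step shows: θ**2*cos(θ) + 3*θ*sin(θ)
The correct value should be: θ**2*cos(θ) + 2*θ*sin(θ)

Explanation: The coefficient 2 was incorrectly written as 3: the term 2*θ*sin(θ) was incorrectly written as 3*θ*sin(θ)
The later steps are derived from this incorrect expression, so the error originates in Step 2.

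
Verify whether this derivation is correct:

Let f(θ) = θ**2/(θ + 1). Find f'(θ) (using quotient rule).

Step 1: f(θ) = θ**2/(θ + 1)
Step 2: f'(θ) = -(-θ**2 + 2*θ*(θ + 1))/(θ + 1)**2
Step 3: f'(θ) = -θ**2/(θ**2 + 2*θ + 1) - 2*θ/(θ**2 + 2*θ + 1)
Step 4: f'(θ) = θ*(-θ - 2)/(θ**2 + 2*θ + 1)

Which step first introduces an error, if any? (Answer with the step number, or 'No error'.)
Step 2

Step 2 is incorrect due to a sign flip.
The step shows: -(-θ**2 + 2*θ*(θ + 1))/(θ + 1)**2
The correct value should be: (-θ**2 + 2*θ*(θ + 1))/(θ + 1)**2

Explanation: The sign of the whole expression was flipped: the term (-θ**2 + 2*θ*(θ + 1))/(θ + 1)**2 was incorrectly written as -(-θ**2 + 2*θ*(θ + 1))/(θ + 1)**2
The later steps are derived from this incorrect expression, so the error originates in Step 2.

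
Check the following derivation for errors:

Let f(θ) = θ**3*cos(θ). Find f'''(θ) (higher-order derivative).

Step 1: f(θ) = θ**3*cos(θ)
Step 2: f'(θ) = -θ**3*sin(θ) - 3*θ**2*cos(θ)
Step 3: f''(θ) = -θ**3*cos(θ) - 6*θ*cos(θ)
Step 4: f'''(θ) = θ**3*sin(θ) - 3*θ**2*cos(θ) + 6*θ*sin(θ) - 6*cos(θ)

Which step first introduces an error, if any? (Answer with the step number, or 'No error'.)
Step 2

Step 2 is incorrect due to a sign flip.
The step shows: -θ**3*sin(θ) - 3*θ**2*cos(θ)
The correct value should be: -θ**3*sin(θ) + 3*θ**2*cos(θ)

Explanation: The sign of one term was flipped: the term 3*θ**2*cos(θ) was incorrectly written as -3*θ**2*cos(θ)
The later steps are derived from this incorrect expression, so the error originates in Step 2.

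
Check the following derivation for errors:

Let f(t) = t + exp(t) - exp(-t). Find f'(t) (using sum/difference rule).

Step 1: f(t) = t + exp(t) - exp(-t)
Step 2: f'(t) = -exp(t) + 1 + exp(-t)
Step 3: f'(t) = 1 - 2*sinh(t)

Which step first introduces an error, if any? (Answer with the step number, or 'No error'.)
Step 2

Step 2 is incorrect due to a sign flip.
The step shows: -exp(t) + 1 + exp(-t)
The correct value should be: exp(t) + 1 + exp(-t)

Explanation: The sign of one term was flipped: the term exp(t) was incorrectly written as -exp(t)
The later steps are derived from this incorrect expression, so the error originates in Step 2.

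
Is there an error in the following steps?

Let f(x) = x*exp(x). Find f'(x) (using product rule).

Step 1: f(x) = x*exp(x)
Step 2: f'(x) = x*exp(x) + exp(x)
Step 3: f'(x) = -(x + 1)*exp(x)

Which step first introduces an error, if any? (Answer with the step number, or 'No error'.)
Step 3

Step 3 is incorrect due to a sign flip.
The step shows: -(x + 1)*exp(x)
The correct value should be: (x + 1)*exp(x)

Explanation: The sign of the whole expression was flipped: the term (x + 1)*exp(x) was incorrectly written as -(x + 1)*exp(x)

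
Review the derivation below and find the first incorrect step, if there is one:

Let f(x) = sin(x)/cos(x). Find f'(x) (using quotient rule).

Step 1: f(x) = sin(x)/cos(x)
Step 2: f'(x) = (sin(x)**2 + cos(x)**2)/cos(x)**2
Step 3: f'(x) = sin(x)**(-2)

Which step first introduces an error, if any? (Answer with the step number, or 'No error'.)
Step 3

Step 3 is incorrect due to a wrong trig function.
The step shows: sin(x)**(-2)
The correct value should be: cos(x)**(-2)

Explanation: cos(x) was incorrectly written as sin(x): the term cos(x)**(-2) was incorrectly written as sin(x)**(-2)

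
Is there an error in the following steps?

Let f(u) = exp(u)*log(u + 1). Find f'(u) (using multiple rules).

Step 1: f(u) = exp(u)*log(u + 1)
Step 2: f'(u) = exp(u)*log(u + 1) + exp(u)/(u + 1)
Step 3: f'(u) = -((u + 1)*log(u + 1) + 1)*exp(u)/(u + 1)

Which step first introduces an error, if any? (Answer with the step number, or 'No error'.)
Step 3

Step 3 is incorrect due to a sign flip.
The step shows: -((u + 1)*log(u + 1) + 1)*exp(u)/(u + 1)
The correct value should be: ((u + 1)*log(u + 1) + 1)*exp(u)/(u + 1)

Explanation: The sign of the whole expression was flipped: the term ((u + 1)*log(u + 1) + 1)*exp(u)/(u + 1) was incorrectly written as -((u + 1)*log(u + 1) + 1)*exp(u)/(u + 1)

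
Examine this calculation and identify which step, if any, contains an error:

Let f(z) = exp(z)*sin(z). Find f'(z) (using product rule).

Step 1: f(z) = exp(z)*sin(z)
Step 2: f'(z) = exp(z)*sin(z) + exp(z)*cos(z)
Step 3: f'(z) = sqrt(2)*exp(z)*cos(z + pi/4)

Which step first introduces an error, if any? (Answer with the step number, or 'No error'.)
Step 3

Step 3 is incorrect due to a wrong trig function.
The step shows: sqrt(2)*exp(z)*cos(z + pi/4)
The correct value should be: sqrt(2)*exp(z)*sin(z + pi/4)

Explanation: sin(z + pi/4) was incorrectly written as cos(z + pi/4): the term sqrt(2)*exp(z)*sin(z + pi/4) was incorrectly written as sqrt(2)*exp(z)*cos(z + pi/4)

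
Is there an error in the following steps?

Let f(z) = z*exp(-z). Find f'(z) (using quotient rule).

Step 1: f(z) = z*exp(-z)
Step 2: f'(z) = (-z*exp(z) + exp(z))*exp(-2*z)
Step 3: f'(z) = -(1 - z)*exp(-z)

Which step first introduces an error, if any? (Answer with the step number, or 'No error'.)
Step 3

Step 3 is incorrect due to a sign flip.
The step shows: -(1 - z)*exp(-z)
The correct value should be: (1 - z)*exp(-z)

Explanation: The sign of the whole expression was flipped: the term (1 - z)*exp(-z) was incorrectly written as -(1 - z)*exp(-z)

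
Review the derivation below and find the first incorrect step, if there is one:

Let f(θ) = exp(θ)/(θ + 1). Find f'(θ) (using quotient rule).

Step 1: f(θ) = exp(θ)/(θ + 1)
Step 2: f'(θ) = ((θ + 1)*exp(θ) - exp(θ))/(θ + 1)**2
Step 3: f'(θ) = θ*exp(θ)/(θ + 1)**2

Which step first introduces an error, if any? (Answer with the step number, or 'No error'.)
No error

All steps in this derivation are correct.
The final answer f'(θ) = θ*exp(θ)/(θ + 1)**2 is valid.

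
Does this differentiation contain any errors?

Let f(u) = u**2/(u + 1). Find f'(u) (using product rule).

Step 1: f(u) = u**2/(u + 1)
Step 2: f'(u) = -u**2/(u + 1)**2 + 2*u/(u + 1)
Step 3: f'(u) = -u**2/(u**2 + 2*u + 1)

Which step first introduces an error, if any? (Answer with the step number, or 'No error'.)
Step 3

Step 3 is incorrect due to a dropped term.
The step shows: -u**2/(u**2 + 2*u + 1)
The correct value should be: -u**2/(u**2 + 2*u + 1) + 2*u/(u + 1)

Explanation: A term was dropped: the term 2*u/(u + 1) was incorrectly omitted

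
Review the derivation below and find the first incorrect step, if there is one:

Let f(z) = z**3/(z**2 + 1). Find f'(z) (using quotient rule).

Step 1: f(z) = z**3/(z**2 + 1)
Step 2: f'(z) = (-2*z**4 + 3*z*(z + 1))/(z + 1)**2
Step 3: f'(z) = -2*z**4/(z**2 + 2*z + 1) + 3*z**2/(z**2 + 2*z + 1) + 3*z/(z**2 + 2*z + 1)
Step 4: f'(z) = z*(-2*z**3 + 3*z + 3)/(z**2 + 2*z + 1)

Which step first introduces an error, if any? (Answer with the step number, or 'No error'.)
Step 2

Step 2 is incorrect due to a wrong exponent.
The step shows: (-2*z**4 + 3*z*(z + 1))/(z + 1)**2
The correct value should be: (-2*z**4 + 3*z**2*(z**2 + 1))/(z**2 + 1)**2

Explanation: The exponent 2 on z was incorrectly written as 1: the term (-2*z**4 + 3*z**2*(z**2 + 1))/(z**2 + 1)**2 was incorrectly written as (-2*z**4 + 3*z*(z + 1))/(z + 1)**2
The later steps are derived from this incorrect expression, so the error originates in Step 2.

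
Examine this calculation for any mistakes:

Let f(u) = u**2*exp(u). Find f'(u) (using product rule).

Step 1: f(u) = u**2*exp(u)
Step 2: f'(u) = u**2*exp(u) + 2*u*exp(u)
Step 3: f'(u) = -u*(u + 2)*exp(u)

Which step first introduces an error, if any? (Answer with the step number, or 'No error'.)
Step 3

Step 3 is incorrect due to a sign flip.
The step shows: -u*(u + 2)*exp(u)
The correct value should be: u*(u + 2)*exp(u)

Explanation: The sign of the whole expression was flipped: the term u*(u + 2)*exp(u) was incorrectly written as -u*(u + 2)*exp(u)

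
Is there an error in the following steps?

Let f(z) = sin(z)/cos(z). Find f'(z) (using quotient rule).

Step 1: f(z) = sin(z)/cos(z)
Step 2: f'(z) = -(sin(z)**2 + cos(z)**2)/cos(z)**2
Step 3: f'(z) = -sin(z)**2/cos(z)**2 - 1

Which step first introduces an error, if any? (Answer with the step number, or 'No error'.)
Step 2

Step 2 is incorrect due to a sign flip.
The step shows: -(sin(z)**2 + cos(z)**2)/cos(z)**2
The correct value should be: (sin(z)**2 + cos(z)**2)/cos(z)**2

Explanation: The sign of the whole expression was flipped: the term (sin(z)**2 + cos(z)**2)/cos(z)**2 was incorrectly written as -(sin(z)**2 + cos(z)**2)/cos(z)**2
The later steps are derived from this incorrect expression, so the error originates in Step 2.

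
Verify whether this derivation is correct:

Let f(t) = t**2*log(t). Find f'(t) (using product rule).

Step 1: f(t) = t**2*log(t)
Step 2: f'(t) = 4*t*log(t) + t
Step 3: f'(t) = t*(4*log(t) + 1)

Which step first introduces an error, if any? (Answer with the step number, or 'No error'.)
Step 2

Step 2 is incorrect due to a wrong coefficient.
The step shows: 4*t*log(t) + t
The correct value should be: 2*t*log(t) + t

Explanation: The coefficient 2 was incorrectly written as 4: the term 2*t*log(t) was incorrectly written as 4*t*log(t)
The later steps are derived from this incorrect expression, so the error originates in Step 2.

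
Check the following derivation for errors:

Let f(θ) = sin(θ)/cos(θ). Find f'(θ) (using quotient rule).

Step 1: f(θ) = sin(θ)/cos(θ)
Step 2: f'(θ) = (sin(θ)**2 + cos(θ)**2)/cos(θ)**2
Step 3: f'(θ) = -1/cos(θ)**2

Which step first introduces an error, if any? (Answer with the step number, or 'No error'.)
Step 3

Step 3 is incorrect due to a sign flip.
The step shows: -1/cos(θ)**2
The correct value should be: cos(θ)**(-2)

Explanation: The sign of the whole expression was flipped: the term cos(θ)**(-2) was incorrectly written as -1/cos(θ)**2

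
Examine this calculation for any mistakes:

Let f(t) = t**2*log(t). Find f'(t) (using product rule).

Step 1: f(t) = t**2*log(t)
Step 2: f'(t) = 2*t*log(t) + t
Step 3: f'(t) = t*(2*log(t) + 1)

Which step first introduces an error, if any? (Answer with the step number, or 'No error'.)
No error

All steps in this derivation are correct.
The final answer f'(t) = t*(2*log(t) + 1) is valid.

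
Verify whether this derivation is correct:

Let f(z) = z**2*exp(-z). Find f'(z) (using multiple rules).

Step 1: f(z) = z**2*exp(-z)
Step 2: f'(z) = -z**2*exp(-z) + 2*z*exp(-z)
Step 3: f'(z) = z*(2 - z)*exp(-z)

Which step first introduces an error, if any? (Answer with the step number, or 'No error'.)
No error

All steps in this derivation are correct.
The final answer f'(z) = z*(2 - z)*exp(-z) is valid.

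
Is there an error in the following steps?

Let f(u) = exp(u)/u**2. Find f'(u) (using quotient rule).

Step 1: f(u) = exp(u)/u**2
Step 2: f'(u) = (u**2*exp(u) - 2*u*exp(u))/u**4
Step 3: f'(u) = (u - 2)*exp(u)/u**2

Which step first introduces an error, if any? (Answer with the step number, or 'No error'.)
Step 3

Step 3 is incorrect due to a wrong exponent.
The step shows: (u - 2)*exp(u)/u**2
The correct value should be: (u - 2)*exp(u)/u**3

Explanation: The exponent -3 on u was incorrectly written as -2: the term (u - 2)*exp(u)/u**3 was incorrectly written as (u - 2)*exp(u)/u**2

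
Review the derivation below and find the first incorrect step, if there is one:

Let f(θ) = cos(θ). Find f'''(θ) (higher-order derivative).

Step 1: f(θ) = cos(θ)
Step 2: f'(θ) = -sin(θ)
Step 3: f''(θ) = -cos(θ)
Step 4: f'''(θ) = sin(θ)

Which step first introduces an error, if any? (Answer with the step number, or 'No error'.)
No error

All steps in this derivation are correct.
The final answer f'''(θ) = sin(θ) is valid.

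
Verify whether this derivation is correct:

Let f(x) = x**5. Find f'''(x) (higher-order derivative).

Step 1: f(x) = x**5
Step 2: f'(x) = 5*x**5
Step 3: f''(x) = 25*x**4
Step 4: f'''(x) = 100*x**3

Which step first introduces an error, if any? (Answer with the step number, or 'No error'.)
Step 2

Step 2 is incorrect due to a wrong exponent.
The step shows: 5*x**5
The correct value should be: 5*x**4

Explanation: The exponent 4 on x was incorrectly written as 5: the term 5*x**4 was incorrectly written as 5*x**5
The later steps are derived from this incorrect expression, so the error originates in Step 2.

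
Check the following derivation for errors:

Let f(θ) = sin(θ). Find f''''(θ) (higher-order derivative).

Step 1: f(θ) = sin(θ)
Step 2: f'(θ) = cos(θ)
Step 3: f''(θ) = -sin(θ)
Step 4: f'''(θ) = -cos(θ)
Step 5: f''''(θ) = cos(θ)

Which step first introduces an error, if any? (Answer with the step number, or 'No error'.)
Step 5

Step 5 is incorrect due to a wrong trig function.
The step shows: cos(θ)
The correct value should be: sin(θ)

Explanation: sin(θ) was incorrectly written as cos(θ): the term sin(θ) was incorrectly written as cos(θ)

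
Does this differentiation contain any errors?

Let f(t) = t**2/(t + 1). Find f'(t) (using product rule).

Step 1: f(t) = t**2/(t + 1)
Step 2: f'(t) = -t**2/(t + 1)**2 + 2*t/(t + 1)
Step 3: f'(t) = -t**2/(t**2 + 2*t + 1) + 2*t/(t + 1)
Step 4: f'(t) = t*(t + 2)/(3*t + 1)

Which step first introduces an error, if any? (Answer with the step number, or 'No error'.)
Step 4

Step 4 is incorrect due to a wrong exponent.
The step shows: t*(t + 2)/(3*t + 1)
The correct value should be: t*(t + 2)/(t**2 + 2*t + 1)

Explanation: The exponent 2 on t was incorrectly written as 1: the term t*(t + 2)/(t**2 + 2*t + 1) was incorrectly written as t*(t + 2)/(3*t + 1)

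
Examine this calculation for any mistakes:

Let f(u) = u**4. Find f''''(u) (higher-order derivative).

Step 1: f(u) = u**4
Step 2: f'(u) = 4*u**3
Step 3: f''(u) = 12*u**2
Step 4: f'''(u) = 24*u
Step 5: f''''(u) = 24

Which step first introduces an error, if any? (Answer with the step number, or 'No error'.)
No error

All steps in this derivation are correct.
The final answer f''''(u) = 24 is valid.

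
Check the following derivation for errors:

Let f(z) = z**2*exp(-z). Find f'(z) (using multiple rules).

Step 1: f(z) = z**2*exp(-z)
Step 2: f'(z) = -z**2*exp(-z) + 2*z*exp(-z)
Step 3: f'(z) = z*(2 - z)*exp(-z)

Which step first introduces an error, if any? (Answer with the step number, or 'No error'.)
No error

All steps in this derivation are correct.
The final answer f'(z) = z*(2 - z)*exp(-z) is valid.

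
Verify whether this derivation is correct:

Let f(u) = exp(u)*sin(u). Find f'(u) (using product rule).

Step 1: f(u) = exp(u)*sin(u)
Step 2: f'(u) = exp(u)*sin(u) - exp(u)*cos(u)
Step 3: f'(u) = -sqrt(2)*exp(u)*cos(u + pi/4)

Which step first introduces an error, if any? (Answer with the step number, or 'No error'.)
Step 2

Step 2 is incorrect due to a sign flip.
The step shows: exp(u)*sin(u) - exp(u)*cos(u)
The correct value should be: exp(u)*sin(u) + exp(u)*cos(u)

Explanation: The sign of one term was flipped: the term exp(u)*cos(u) was incorrectly written as -exp(u)*cos(u)
The later steps are derived from this incorrect expression, so the error originates in Step 2.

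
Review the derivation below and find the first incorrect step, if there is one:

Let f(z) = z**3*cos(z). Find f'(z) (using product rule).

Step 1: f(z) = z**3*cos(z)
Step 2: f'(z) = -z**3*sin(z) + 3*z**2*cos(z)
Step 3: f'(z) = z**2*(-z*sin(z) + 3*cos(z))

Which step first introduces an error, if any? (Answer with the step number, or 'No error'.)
No error

All steps in this derivation are correct.
The final answer f'(z) = z**2*(-z*sin(z) + 3*cos(z)) is valid.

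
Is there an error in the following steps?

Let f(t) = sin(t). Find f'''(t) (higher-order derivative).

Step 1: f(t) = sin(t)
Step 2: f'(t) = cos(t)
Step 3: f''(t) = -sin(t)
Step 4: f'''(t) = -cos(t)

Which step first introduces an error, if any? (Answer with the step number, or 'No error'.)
No error

All steps in this derivation are correct.
The final answer f'''(t) = -cos(t) is valid.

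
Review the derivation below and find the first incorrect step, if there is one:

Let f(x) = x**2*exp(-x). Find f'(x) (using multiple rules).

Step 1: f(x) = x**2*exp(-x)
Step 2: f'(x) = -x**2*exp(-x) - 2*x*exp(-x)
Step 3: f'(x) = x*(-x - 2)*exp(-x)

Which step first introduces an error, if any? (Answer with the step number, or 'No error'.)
Step 2

Step 2 is incorrect due to a sign flip.
The step shows: -x**2*exp(-x) - 2*x*exp(-x)
The correct value should be: -x**2*exp(-x) + 2*x*exp(-x)

Explanation: The sign of one term was flipped: the term 2*x*exp(-x) was incorrectly written as -2*x*exp(-x)
The later steps are derived from this incorrect expression, so the error originates in Step 2.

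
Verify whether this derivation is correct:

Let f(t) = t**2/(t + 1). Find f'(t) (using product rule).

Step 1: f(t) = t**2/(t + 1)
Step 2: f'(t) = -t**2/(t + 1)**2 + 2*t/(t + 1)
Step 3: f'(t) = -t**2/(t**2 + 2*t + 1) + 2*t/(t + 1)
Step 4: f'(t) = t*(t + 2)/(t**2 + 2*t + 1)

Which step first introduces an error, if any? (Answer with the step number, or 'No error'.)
No error

All steps in this derivation are correct.
The final answer f'(t) = t*(t + 2)/(t**2 + 2*t + 1) is valid.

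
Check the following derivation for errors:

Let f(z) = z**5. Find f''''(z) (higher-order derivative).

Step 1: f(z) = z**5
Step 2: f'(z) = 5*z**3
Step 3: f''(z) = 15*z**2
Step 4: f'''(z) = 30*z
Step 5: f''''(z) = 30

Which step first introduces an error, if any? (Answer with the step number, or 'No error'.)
Step 2

Step 2 is incorrect due to a wrong exponent.
The step shows: 5*z**3
The correct value should be: 5*z**4

Explanation: The exponent 4 on z was incorrectly written as 3: the term 5*z**4 was incorrectly written as 5*z**3
The later steps are derived from this incorrect expression, so the error originates in Step 2.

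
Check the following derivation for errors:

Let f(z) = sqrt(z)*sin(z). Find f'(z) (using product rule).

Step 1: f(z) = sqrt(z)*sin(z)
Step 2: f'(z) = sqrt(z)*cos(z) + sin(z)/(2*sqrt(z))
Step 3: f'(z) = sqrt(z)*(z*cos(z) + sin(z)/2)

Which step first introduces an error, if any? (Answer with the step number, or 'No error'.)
Step 3

Step 3 is incorrect due to a wrong exponent.
The step shows: sqrt(z)*(z*cos(z) + sin(z)/2)
The correct value should be: (z*cos(z) + sin(z)/2)/sqrt(z)

Explanation: The exponent -1/2 on z was incorrectly written as 1/2: the term (z*cos(z) + sin(z)/2)/sqrt(z) was incorrectly written as sqrt(z)*(z*cos(z) + sin(z)/2)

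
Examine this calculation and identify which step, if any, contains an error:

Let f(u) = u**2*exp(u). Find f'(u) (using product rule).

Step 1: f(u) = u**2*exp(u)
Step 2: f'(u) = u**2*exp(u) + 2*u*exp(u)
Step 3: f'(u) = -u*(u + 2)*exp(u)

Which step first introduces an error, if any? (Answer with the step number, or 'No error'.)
Step 3

Step 3 is incorrect due to a sign flip.
The step shows: -u*(u + 2)*exp(u)
The correct value should be: u*(u + 2)*exp(u)

Explanation: The sign of the whole expression was flipped: the term u*(u + 2)*exp(u) was incorrectly written as -u*(u + 2)*exp(u)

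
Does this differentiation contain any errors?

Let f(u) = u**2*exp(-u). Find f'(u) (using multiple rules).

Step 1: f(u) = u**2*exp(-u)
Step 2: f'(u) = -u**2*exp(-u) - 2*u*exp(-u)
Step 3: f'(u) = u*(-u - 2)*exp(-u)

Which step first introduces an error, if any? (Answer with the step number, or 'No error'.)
Step 2

Step 2 is incorrect due to a sign flip.
The step shows: -u**2*exp(-u) - 2*u*exp(-u)
The correct value should be: -u**2*exp(-u) + 2*u*exp(-u)

Explanation: The sign of one term was flipped: the term 2*u*exp(-u) was incorrectly written as -2*u*exp(-u)
The later steps are derived from this incorrect expression, so the error originates in Step 2.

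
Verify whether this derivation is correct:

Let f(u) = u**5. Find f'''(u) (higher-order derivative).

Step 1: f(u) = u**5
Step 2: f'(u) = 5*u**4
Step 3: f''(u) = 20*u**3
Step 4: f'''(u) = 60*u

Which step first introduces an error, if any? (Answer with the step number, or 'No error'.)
Step 4

Step 4 is incorrect due to a wrong exponent.
The step shows: 60*u
The correct value should be: 60*u**2

Explanation: The exponent 2 on u was incorrectly written as 1: the term 60*u**2 was incorrectly written as 60*u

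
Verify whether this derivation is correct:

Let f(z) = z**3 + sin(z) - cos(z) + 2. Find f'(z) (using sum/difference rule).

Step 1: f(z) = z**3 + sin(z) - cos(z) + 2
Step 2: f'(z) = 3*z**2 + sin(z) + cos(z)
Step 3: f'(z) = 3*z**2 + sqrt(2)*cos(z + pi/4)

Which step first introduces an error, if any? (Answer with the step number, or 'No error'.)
Step 3

Step 3 is incorrect due to a wrong trig function.
The step shows: 3*z**2 + sqrt(2)*cos(z + pi/4)
The correct value should be: 3*z**2 + sqrt(2)*sin(z + pi/4)

Explanation: sin(z + pi/4) was incorrectly written as cos(z + pi/4): the term sqrt(2)*sin(z + pi/4) was incorrectly written as sqrt(2)*cos(z + pi/4)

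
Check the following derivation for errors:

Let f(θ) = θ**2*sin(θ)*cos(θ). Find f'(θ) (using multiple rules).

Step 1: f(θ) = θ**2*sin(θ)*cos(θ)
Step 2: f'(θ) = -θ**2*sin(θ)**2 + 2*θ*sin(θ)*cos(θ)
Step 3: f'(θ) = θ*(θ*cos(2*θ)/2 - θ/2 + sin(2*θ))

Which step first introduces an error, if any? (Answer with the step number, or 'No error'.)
Step 2

Step 2 is incorrect due to a dropped term.
The step shows: -θ**2*sin(θ)**2 + 2*θ*sin(θ)*cos(θ)
The correct value should be: -θ**2*sin(θ)**2 + θ**2*cos(θ)**2 + 2*θ*sin(θ)*cos(θ)

Explanation: A term was dropped: the term θ**2*cos(θ)**2 was incorrectly omitted
The later steps are derived from this incorrect expression, so the error originates in Step 2.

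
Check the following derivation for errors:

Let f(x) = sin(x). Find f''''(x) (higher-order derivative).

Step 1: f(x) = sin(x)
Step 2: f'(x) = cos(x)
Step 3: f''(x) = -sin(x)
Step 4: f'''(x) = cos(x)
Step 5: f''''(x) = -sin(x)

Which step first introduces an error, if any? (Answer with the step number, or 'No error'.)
Step 4

Step 4 is incorrect due to a sign flip.
The step shows: cos(x)
The correct value should be: -cos(x)

Explanation: The sign of the whole expression was flipped: the term -cos(x) was incorrectly written as cos(x)
The later steps are derived from this incorrect expression, so the error originates in Step 4.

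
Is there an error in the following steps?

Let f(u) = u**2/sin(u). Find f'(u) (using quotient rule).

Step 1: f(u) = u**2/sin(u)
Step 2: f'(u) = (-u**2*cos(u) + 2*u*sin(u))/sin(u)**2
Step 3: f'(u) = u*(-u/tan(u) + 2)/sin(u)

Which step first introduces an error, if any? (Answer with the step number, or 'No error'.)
No error

All steps in this derivation are correct.
The final answer f'(u) = u*(-u/tan(u) + 2)/sin(u) is valid.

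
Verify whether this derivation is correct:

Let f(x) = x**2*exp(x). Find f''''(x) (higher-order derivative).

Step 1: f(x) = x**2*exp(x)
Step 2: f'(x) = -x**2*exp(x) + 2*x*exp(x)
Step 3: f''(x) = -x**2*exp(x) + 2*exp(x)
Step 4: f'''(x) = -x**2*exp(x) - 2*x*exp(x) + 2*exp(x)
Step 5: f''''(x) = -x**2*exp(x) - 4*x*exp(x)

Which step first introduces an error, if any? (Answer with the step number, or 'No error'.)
Step 2

Step 2 is incorrect due to a sign flip.
The step shows: -x**2*exp(x) + 2*x*exp(x)
The correct value should be: x**2*exp(x) + 2*x*exp(x)

Explanation: The sign of one term was flipped: the term x**2*exp(x) was incorrectly written as -x**2*exp(x)
The later steps are derived from this incorrect expression, so the error originates in Step 2.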